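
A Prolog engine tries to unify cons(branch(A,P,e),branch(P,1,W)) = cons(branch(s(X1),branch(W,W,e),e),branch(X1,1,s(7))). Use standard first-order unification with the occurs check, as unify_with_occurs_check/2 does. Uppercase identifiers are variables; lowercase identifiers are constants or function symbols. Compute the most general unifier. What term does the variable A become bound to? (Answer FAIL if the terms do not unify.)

Decompose cons/2: branch(A,P,e) = branch(s(X1),branch(W,W,e),e),  branch(P,1,W) = branch(X1,1,s(7)).
Decompose branch/3: A = s(X1),  P = branch(W,W,e),  e = e.
Bind A := s(X1); no other remaining equation mentions A.
Bind P := branch(W,W,e); substituting into the one remaining equation that mentions P gives: branch(branch(W,W,e),1,W) = branch(X1,1,s(7)).
Delete trivial equation e = e.
Decompose branch/3: branch(W,W,e) = X1,  1 = 1,  W = s(7).
Bind X1 := branch(W,W,e); no other remaining equation mentions X1. Substituting into the earlier binding gives A := s(branch(W,W,e)).
Delete trivial equation 1 = 1.
Bind W := s(7). Substituting into the earlier bindings gives A := s(branch(s(7),s(7),e)), P := branch(s(7),s(7),e), X1 := branch(s(7),s(7),e).
MGU = { A = s(branch(s(7),s(7),e)), P = branch(s(7),s(7),e), X1 = branch(s(7),s(7),e), W = s(7) }, so A = s(branch(s(7),s(7),e)).

s(branch(s(7),s(7),e))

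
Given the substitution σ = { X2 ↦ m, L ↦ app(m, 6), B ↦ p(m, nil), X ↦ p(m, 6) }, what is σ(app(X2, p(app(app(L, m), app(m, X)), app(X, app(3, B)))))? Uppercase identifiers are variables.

app(m, p(app(app(app(m, 6), m), app(m, p(m, 6))), app(p(m, 6), app(3, p(m, nil)))))

Replace each occurrence of X2 with m.
Replace each occurrence of L with app(m, 6).
Replace each occurrence of B with p(m, nil).
Replace each occurrence of X with p(m, 6).
Result: app(m, p(app(app(app(m, 6), m), app(m, p(m, 6))), app(p(m, 6), app(3, p(m, nil))))).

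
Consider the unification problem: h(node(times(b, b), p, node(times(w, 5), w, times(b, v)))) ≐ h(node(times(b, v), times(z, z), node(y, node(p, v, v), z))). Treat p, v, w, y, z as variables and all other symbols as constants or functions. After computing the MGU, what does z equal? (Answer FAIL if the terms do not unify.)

times(b, b)

Decompose h/1: node(times(b, b), p, node(times(w, 5), w, times(b, v))) ≐ node(times(b, v), times(z, z), node(y, node(p, v, v), z)).
Decompose node/3: times(b, b) ≐ times(b, v),  p ≐ times(z, z),  node(times(w, 5), w, times(b, v)) ≐ node(y, node(p, v, v), z).
Decompose times/2: b ≐ b,  b ≐ v.
Delete trivial equation b ≐ b.
Bind v := b; substituting into the one remaining equation that mentions v gives: node(times(w, 5), w, times(b, b)) ≐ node(y, node(p, b, b), z).
Bind p := times(z, z); substituting into the remaining equation gives: node(times(w, 5), w, times(b, b)) ≐ node(y, node(times(z, z), b, b), z).
Decompose node/3: times(w, 5) ≐ y,  w ≐ node(times(z, z), b, b),  times(b, b) ≐ z.
Bind y := times(w, 5); no other remaining equation mentions y.
Bind w := node(times(z, z), b, b); no other remaining equation mentions w. Substituting into the earlier binding gives y := times(node(times(z, z), b, b), 5).
Bind z := times(b, b). Substituting into the earlier bindings gives p := times(times(b, b), times(b, b)), y := times(node(times(times(b, b), times(b, b)), b, b), 5), w := node(times(times(b, b), times(b, b)), b, b).
MGU = { v := b, p := times(times(b, b), times(b, b)), y := times(node(times(times(b, b), times(b, b)), b, b), 5), w := node(times(times(b, b), times(b, b)), b, b), z := times(b, b) }, so z := times(b, b).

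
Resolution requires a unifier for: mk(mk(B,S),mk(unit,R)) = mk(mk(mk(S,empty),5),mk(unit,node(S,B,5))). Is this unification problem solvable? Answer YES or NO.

Decompose mk/2: mk(B,S) = mk(mk(S,empty),5),  mk(unit,R) = mk(unit,node(S,B,5)).
Decompose mk/2: B = mk(S,empty),  S = 5.
Bind B := mk(S,empty); substituting into the one remaining equation that mentions B gives: mk(unit,R) = mk(unit,node(S,mk(S,empty),5)).
Bind S := 5; substituting into the remaining equation gives: mk(unit,R) = mk(unit,node(5,mk(5,empty),5)). Substituting into the earlier binding gives B := mk(5,empty).
Decompose mk/2: unit = unit,  R = node(5,mk(5,empty),5).
Delete trivial equation unit = unit.
Bind R := node(5,mk(5,empty),5).
No equations remain and no clash or occurs-check failure arose, so a unifier exists.

YES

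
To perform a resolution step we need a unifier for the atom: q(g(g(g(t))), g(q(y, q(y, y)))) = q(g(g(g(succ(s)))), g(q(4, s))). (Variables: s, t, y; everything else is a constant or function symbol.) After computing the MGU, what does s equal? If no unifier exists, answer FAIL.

Decompose q/2: g(g(g(t))) = g(g(g(succ(s)))),  g(q(y, q(y, y))) = g(q(4, s)).
Decompose g/1: g(g(t)) = g(g(succ(s))).
Decompose g/1: g(t) = g(succ(s)).
Decompose g/1: t = succ(s).
Bind t := succ(s); no other remaining equation mentions t.
Decompose g/1: q(y, q(y, y)) = q(4, s).
Decompose q/2: y = 4,  q(y, y) = s.
Bind y := 4; substituting into the remaining equation gives: q(4, 4) = s.
Bind s := q(4, 4). Substituting into the earlier binding gives t := succ(q(4, 4)).
MGU = { t ↦ succ(q(4, 4)), y ↦ 4, s ↦ q(4, 4) }, so s ↦ q(4, 4).

q(4, 4)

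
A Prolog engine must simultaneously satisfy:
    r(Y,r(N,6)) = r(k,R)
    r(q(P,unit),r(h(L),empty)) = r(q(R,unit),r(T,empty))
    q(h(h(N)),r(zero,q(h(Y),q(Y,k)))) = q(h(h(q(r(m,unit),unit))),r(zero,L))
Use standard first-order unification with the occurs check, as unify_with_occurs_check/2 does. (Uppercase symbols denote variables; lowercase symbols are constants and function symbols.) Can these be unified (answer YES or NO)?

YES

Decompose r/2: Y = k,  r(N,6) = R.
Bind Y := k; substituting into the one remaining equation that mentions Y gives: q(h(h(N)),r(zero,q(h(k),q(k,k)))) = q(h(h(q(r(m,unit),unit))),r(zero,L)).
Bind R := r(N,6); substituting into the one remaining equation that mentions R gives: r(q(P,unit),r(h(L),empty)) = r(q(r(N,6),unit),r(T,empty)).
Decompose r/2: q(P,unit) = q(r(N,6),unit),  r(h(L),empty) = r(T,empty).
Decompose q/2: P = r(N,6),  unit = unit.
Bind P := r(N,6); no other remaining equation mentions P.
Delete trivial equation unit = unit.
Decompose r/2: h(L) = T,  empty = empty.
Bind T := h(L); no other remaining equation mentions T.
Delete trivial equation empty = empty.
Decompose q/2: h(h(N)) = h(h(q(r(m,unit),unit))),  r(zero,q(h(k),q(k,k))) = r(zero,L).
Decompose h/1: h(N) = h(q(r(m,unit),unit)).
Decompose h/1: N = q(r(m,unit),unit).
Bind N := q(r(m,unit),unit); no other remaining equation mentions N. Substituting into the earlier bindings gives R := r(q(r(m,unit),unit),6), P := r(q(r(m,unit),unit),6).
Decompose r/2: zero = zero,  q(h(k),q(k,k)) = L.
Delete trivial equation zero = zero.
Bind L := q(h(k),q(k,k)). Substituting into the earlier binding gives T := h(q(h(k),q(k,k))).
No equations remain and no clash or occurs-check failure arose, so a unifier exists.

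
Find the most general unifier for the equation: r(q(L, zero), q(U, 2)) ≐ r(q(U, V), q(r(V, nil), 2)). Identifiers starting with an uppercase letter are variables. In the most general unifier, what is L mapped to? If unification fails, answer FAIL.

Decompose r/2: q(L, zero) ≐ q(U, V),  q(U, 2) ≐ q(r(V, nil), 2).
Decompose q/2: L ≐ U,  zero ≐ V.
Bind L := U; no other remaining equation mentions L.
Bind V := zero; substituting into the remaining equation gives: q(U, 2) ≐ q(r(zero, nil), 2).
Decompose q/2: U ≐ r(zero, nil),  2 ≐ 2.
Bind U := r(zero, nil); no other remaining equation mentions U. Substituting into the earlier binding gives L := r(zero, nil).
Delete trivial equation 2 ≐ 2.
MGU = { L ↦ r(zero, nil), V ↦ zero, U ↦ r(zero, nil) }, so L ↦ r(zero, nil).

r(zero, nil)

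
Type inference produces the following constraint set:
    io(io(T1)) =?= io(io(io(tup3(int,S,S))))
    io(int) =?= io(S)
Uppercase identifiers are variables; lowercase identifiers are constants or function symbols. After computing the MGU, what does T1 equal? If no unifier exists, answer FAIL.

Decompose io/1: io(T1) =?= io(io(tup3(int,S,S))).
Decompose io/1: T1 =?= io(tup3(int,S,S)).
Bind T1 := io(tup3(int,S,S)); no other remaining equation mentions T1.
Decompose io/1: int =?= S.
Bind S := int. Substituting into the earlier binding gives T1 := io(tup3(int,int,int)).
MGU = { T1 := io(tup3(int,int,int)), S := int }, so T1 := io(tup3(int,int,int)).

io(tup3(int,int,int))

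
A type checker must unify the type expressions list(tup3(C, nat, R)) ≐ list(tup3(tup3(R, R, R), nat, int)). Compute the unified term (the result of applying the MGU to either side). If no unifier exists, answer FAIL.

Decompose list/1: tup3(C, nat, R) ≐ tup3(tup3(R, R, R), nat, int).
Decompose tup3/3: C ≐ tup3(R, R, R),  nat ≐ nat,  R ≐ int.
Bind C := tup3(R, R, R); no other remaining equation mentions C.
Delete trivial equation nat ≐ nat.
Bind R := int. Substituting into the earlier binding gives C := tup3(int, int, int).
Applying the MGU to either side gives list(tup3(tup3(int, int, int), nat, int)).

list(tup3(tup3(int, int, int), nat, int))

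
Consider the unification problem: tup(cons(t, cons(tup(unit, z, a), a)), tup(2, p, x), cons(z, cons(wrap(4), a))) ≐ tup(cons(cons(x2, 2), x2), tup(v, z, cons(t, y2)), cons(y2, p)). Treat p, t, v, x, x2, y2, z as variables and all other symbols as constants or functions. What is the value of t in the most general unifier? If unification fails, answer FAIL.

Decompose tup/3: cons(t, cons(tup(unit, z, a), a)) ≐ cons(cons(x2, 2), x2),  tup(2, p, x) ≐ tup(v, z, cons(t, y2)),  cons(z, cons(wrap(4), a)) ≐ cons(y2, p).
Decompose cons/2: t ≐ cons(x2, 2),  cons(tup(unit, z, a), a) ≐ x2.
Bind t := cons(x2, 2); substituting into the one remaining equation that mentions t gives: tup(2, p, x) ≐ tup(v, z, cons(cons(x2, 2), y2)).
Bind x2 := cons(tup(unit, z, a), a); substituting into the one remaining equation that mentions x2 gives: tup(2, p, x) ≐ tup(v, z, cons(cons(cons(tup(unit, z, a), a), 2), y2)). Substituting into the earlier binding gives t := cons(cons(tup(unit, z, a), a), 2).
Decompose tup/3: 2 ≐ v,  p ≐ z,  x ≐ cons(cons(cons(tup(unit, z, a), a), 2), y2).
Bind v := 2; no other remaining equation mentions v.
Bind p := z; substituting into the one remaining equation that mentions p gives: cons(z, cons(wrap(4), a)) ≐ cons(y2, z).
Bind x := cons(cons(cons(tup(unit, z, a), a), 2), y2); no other remaining equation mentions x.
Decompose cons/2: z ≐ y2,  cons(wrap(4), a) ≐ z.
Bind z := y2; substituting into the remaining equation gives: cons(wrap(4), a) ≐ y2. Substituting into the earlier bindings gives t := cons(cons(tup(unit, y2, a), a), 2), x2 := cons(tup(unit, y2, a), a), p := y2, x := cons(cons(cons(tup(unit, y2, a), a), 2), y2).
Bind y2 := cons(wrap(4), a). Substituting into the earlier bindings gives t := cons(cons(tup(unit, cons(wrap(4), a), a), a), 2), x2 := cons(tup(unit, cons(wrap(4), a), a), a), p := cons(wrap(4), a), x := cons(cons(cons(tup(unit, cons(wrap(4), a), a), a), 2), cons(wrap(4), a)), z := cons(wrap(4), a).
MGU = { t -> cons(cons(tup(unit, cons(wrap(4), a), a), a), 2), x2 -> cons(tup(unit, cons(wrap(4), a), a), a), v -> 2, p -> cons(wrap(4), a), x -> cons(cons(cons(tup(unit, cons(wrap(4), a), a), a), 2), cons(wrap(4), a)), z -> cons(wrap(4), a), y2 -> cons(wrap(4), a) }, so t -> cons(cons(tup(unit, cons(wrap(4), a), a), a), 2).

cons(cons(tup(unit, cons(wrap(4), a), a), a), 2)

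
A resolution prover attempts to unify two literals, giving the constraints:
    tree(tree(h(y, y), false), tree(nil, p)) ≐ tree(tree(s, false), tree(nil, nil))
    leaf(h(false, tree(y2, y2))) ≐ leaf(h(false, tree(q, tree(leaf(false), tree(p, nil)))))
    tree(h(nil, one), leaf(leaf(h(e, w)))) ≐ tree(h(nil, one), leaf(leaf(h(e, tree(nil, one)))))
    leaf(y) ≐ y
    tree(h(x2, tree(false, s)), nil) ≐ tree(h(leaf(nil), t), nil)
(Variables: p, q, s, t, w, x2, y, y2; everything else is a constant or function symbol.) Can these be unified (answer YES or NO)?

NO

Decompose tree/2: tree(h(y, y), false) ≐ tree(s, false),  tree(nil, p) ≐ tree(nil, nil).
Decompose tree/2: h(y, y) ≐ s,  false ≐ false.
Bind s := h(y, y); substituting into the one remaining equation that mentions s gives: tree(h(x2, tree(false, h(y, y))), nil) ≐ tree(h(leaf(nil), t), nil).
Delete trivial equation false ≐ false.
Decompose tree/2: nil ≐ nil,  p ≐ nil.
Delete trivial equation nil ≐ nil.
Bind p := nil; substituting into the one remaining equation that mentions p gives: leaf(h(false, tree(y2, y2))) ≐ leaf(h(false, tree(q, tree(leaf(false), tree(nil, nil))))).
Decompose leaf/1: h(false, tree(y2, y2)) ≐ h(false, tree(q, tree(leaf(false), tree(nil, nil)))).
Decompose h/2: false ≐ false,  tree(y2, y2) ≐ tree(q, tree(leaf(false), tree(nil, nil))).
Delete trivial equation false ≐ false.
Decompose tree/2: y2 ≐ q,  y2 ≐ tree(leaf(false), tree(nil, nil)).
Bind y2 := q; substituting into the one remaining equation that mentions y2 gives: q ≐ tree(leaf(false), tree(nil, nil)).
Bind q := tree(leaf(false), tree(nil, nil)); no other remaining equation mentions q. Substituting into the earlier binding gives y2 := tree(leaf(false), tree(nil, nil)).
Decompose tree/2: h(nil, one) ≐ h(nil, one),  leaf(leaf(h(e, w))) ≐ leaf(leaf(h(e, tree(nil, one)))).
Delete trivial equation h(nil, one) ≐ h(nil, one).
Decompose leaf/1: leaf(h(e, w)) ≐ leaf(h(e, tree(nil, one))).
Decompose leaf/1: h(e, w) ≐ h(e, tree(nil, one)).
Decompose h/2: e ≐ e,  w ≐ tree(nil, one).
Delete trivial equation e ≐ e.
Bind w := tree(nil, one); no other remaining equation mentions w.
Occurs check fails: y occurs in leaf(y); the equation y ≐ leaf(y) has no finite solution.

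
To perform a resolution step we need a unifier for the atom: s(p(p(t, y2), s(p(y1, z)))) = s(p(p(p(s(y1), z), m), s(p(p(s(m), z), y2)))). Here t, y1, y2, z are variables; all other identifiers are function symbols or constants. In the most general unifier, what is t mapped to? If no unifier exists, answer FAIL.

Decompose s/1: p(p(t, y2), s(p(y1, z))) = p(p(p(s(y1), z), m), s(p(p(s(m), z), y2))).
Decompose p/2: p(t, y2) = p(p(s(y1), z), m),  s(p(y1, z)) = s(p(p(s(m), z), y2)).
Decompose p/2: t = p(s(y1), z),  y2 = m.
Bind t := p(s(y1), z); no other remaining equation mentions t.
Bind y2 := m; substituting into the remaining equation gives: s(p(y1, z)) = s(p(p(s(m), z), m)).
Decompose s/1: p(y1, z) = p(p(s(m), z), m).
Decompose p/2: y1 = p(s(m), z),  z = m.
Bind y1 := p(s(m), z); no other remaining equation mentions y1. Substituting into the earlier binding gives t := p(s(p(s(m), z)), z).
Bind z := m. Substituting into the earlier bindings gives t := p(s(p(s(m), m)), m), y1 := p(s(m), m).
MGU = { t -> p(s(p(s(m), m)), m), y2 -> m, y1 -> p(s(m), m), z -> m }, so t -> p(s(p(s(m), m)), m).

p(s(p(s(m), m)), m)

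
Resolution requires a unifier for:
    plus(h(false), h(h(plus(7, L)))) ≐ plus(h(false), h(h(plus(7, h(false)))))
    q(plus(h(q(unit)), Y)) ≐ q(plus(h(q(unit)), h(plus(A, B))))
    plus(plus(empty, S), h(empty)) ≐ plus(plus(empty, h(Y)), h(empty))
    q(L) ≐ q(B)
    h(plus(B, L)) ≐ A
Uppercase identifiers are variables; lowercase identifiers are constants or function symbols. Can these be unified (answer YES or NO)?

YES

Decompose plus/2: h(false) ≐ h(false),  h(h(plus(7, L))) ≐ h(h(plus(7, h(false)))).
Delete trivial equation h(false) ≐ h(false).
Decompose h/1: h(plus(7, L)) ≐ h(plus(7, h(false))).
Decompose h/1: plus(7, L) ≐ plus(7, h(false)).
Decompose plus/2: 7 ≐ 7,  L ≐ h(false).
Delete trivial equation 7 ≐ 7.
Bind L := h(false); substituting into the 2 remaining equations that mention L gives: q(h(false)) ≐ q(B),  h(plus(B, h(false))) ≐ A.
Decompose q/1: plus(h(q(unit)), Y) ≐ plus(h(q(unit)), h(plus(A, B))).
Decompose plus/2: h(q(unit)) ≐ h(q(unit)),  Y ≐ h(plus(A, B)).
Delete trivial equation h(q(unit)) ≐ h(q(unit)).
Bind Y := h(plus(A, B)); substituting into the one remaining equation that mentions Y gives: plus(plus(empty, S), h(empty)) ≐ plus(plus(empty, h(h(plus(A, B)))), h(empty)).
Decompose plus/2: plus(empty, S) ≐ plus(empty, h(h(plus(A, B)))),  h(empty) ≐ h(empty).
Decompose plus/2: empty ≐ empty,  S ≐ h(h(plus(A, B))).
Delete trivial equation empty ≐ empty.
Bind S := h(h(plus(A, B))); no other remaining equation mentions S.
Delete trivial equation h(empty) ≐ h(empty).
Decompose q/1: h(false) ≐ B.
Bind B := h(false); substituting into the remaining equation gives: h(plus(h(false), h(false))) ≐ A. Substituting into the earlier bindings gives Y := h(plus(A, h(false))), S := h(h(plus(A, h(false)))).
Bind A := h(plus(h(false), h(false))). Substituting into the earlier bindings gives Y := h(plus(h(plus(h(false), h(false))), h(false))), S := h(h(plus(h(plus(h(false), h(false))), h(false)))).
No equations remain and no clash or occurs-check failure arose, so a unifier exists.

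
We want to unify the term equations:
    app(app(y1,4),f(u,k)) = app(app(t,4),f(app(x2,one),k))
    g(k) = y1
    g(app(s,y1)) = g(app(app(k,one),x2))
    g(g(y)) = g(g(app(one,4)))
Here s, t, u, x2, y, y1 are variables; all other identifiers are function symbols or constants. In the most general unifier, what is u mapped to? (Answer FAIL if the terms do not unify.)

Decompose app/2: app(y1,4) = app(t,4),  f(u,k) = f(app(x2,one),k).
Decompose app/2: y1 = t,  4 = 4.
Bind y1 := t; substituting into the 2 remaining equations that mention y1 gives: g(k) = t,  g(app(s,t)) = g(app(app(k,one),x2)).
Delete trivial equation 4 = 4.
Decompose f/2: u = app(x2,one),  k = k.
Bind u := app(x2,one); no other remaining equation mentions u.
Delete trivial equation k = k.
Bind t := g(k); substituting into the one remaining equation that mentions t gives: g(app(s,g(k))) = g(app(app(k,one),x2)). Substituting into the earlier binding gives y1 := g(k).
Decompose g/1: app(s,g(k)) = app(app(k,one),x2).
Decompose app/2: s = app(k,one),  g(k) = x2.
Bind s := app(k,one); no other remaining equation mentions s.
Bind x2 := g(k); no other remaining equation mentions x2. Substituting into the earlier binding gives u := app(g(k),one).
Decompose g/1: g(y) = g(app(one,4)).
Decompose g/1: y = app(one,4).
Bind y := app(one,4).
MGU = { y1 -> g(k), u -> app(g(k),one), t -> g(k), s -> app(k,one), x2 -> g(k), y -> app(one,4) }, so u -> app(g(k),one).

app(g(k),one)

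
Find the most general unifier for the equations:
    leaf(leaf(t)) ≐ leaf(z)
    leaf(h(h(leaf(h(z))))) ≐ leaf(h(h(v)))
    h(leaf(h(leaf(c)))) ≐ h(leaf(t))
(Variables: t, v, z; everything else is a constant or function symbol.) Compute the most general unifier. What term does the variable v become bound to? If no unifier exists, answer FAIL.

leaf(h(leaf(h(leaf(c)))))

Decompose leaf/1: leaf(t) ≐ z.
Bind z := leaf(t); substituting into the one remaining equation that mentions z gives: leaf(h(h(leaf(h(leaf(t)))))) ≐ leaf(h(h(v))).
Decompose leaf/1: h(h(leaf(h(leaf(t))))) ≐ h(h(v)).
Decompose h/1: h(leaf(h(leaf(t)))) ≐ h(v).
Decompose h/1: leaf(h(leaf(t))) ≐ v.
Bind v := leaf(h(leaf(t))); no other remaining equation mentions v.
Decompose h/1: leaf(h(leaf(c))) ≐ leaf(t).
Decompose leaf/1: h(leaf(c)) ≐ t.
Bind t := h(leaf(c)). Substituting into the earlier bindings gives z := leaf(h(leaf(c))), v := leaf(h(leaf(h(leaf(c))))).
MGU = { z -> leaf(h(leaf(c))), v -> leaf(h(leaf(h(leaf(c))))), t -> h(leaf(c)) }, so v -> leaf(h(leaf(h(leaf(c))))).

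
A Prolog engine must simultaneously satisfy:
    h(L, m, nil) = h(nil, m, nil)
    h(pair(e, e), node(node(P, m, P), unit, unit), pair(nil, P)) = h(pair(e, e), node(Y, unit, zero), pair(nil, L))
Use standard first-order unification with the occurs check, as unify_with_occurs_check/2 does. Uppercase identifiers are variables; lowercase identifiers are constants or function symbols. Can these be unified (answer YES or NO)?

Decompose h/3: L = nil,  m = m,  nil = nil.
Bind L := nil; substituting into the one remaining equation that mentions L gives: h(pair(e, e), node(node(P, m, P), unit, unit), pair(nil, P)) = h(pair(e, e), node(Y, unit, zero), pair(nil, nil)).
Delete trivial equation m = m.
Delete trivial equation nil = nil.
Decompose h/3: pair(e, e) = pair(e, e),  node(node(P, m, P), unit, unit) = node(Y, unit, zero),  pair(nil, P) = pair(nil, nil).
Delete trivial equation pair(e, e) = pair(e, e).
Decompose node/3: node(P, m, P) = Y,  unit = unit,  unit = zero.
Bind Y := node(P, m, P); no other remaining equation mentions Y.
Delete trivial equation unit = unit.
Clash: constants unit and zero differ; no unifier exists.

NO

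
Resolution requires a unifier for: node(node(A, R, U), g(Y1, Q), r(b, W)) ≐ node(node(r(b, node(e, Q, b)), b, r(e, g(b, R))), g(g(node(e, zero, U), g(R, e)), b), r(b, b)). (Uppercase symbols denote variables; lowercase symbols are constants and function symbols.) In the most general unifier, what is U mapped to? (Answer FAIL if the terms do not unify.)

r(e, g(b, b))

Decompose node/3: node(A, R, U) ≐ node(r(b, node(e, Q, b)), b, r(e, g(b, R))),  g(Y1, Q) ≐ g(g(node(e, zero, U), g(R, e)), b),  r(b, W) ≐ r(b, b).
Decompose node/3: A ≐ r(b, node(e, Q, b)),  R ≐ b,  U ≐ r(e, g(b, R)).
Bind A := r(b, node(e, Q, b)); no other remaining equation mentions A.
Bind R := b; substituting into the 2 remaining equations that mention R gives: U ≐ r(e, g(b, b)),  g(Y1, Q) ≐ g(g(node(e, zero, U), g(b, e)), b).
Bind U := r(e, g(b, b)); substituting into the one remaining equation that mentions U gives: g(Y1, Q) ≐ g(g(node(e, zero, r(e, g(b, b))), g(b, e)), b).
Decompose g/2: Y1 ≐ g(node(e, zero, r(e, g(b, b))), g(b, e)),  Q ≐ b.
Bind Y1 := g(node(e, zero, r(e, g(b, b))), g(b, e)); no other remaining equation mentions Y1.
Bind Q := b; no other remaining equation mentions Q. Substituting into the earlier binding gives A := r(b, node(e, b, b)).
Decompose r/2: b ≐ b,  W ≐ b.
Delete trivial equation b ≐ b.
Bind W := b.
MGU = { A -> r(b, node(e, b, b)), R -> b, U -> r(e, g(b, b)), Y1 -> g(node(e, zero, r(e, g(b, b))), g(b, e)), Q -> b, W -> b }, so U -> r(e, g(b, b)).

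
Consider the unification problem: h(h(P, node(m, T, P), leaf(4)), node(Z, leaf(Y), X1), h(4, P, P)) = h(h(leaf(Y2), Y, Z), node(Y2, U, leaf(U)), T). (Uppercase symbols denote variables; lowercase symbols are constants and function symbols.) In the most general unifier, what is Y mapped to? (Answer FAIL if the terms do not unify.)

node(m, h(4, leaf(leaf(4)), leaf(leaf(4))), leaf(leaf(4)))

Decompose h/3: h(P, node(m, T, P), leaf(4)) = h(leaf(Y2), Y, Z),  node(Z, leaf(Y), X1) = node(Y2, U, leaf(U)),  h(4, P, P) = T.
Decompose h/3: P = leaf(Y2),  node(m, T, P) = Y,  leaf(4) = Z.
Bind P := leaf(Y2); substituting into the 2 remaining equations that mention P gives: node(m, T, leaf(Y2)) = Y,  h(4, leaf(Y2), leaf(Y2)) = T.
Bind Y := node(m, T, leaf(Y2)); substituting into the one remaining equation that mentions Y gives: node(Z, leaf(node(m, T, leaf(Y2))), X1) = node(Y2, U, leaf(U)).
Bind Z := leaf(4); substituting into the one remaining equation that mentions Z gives: node(leaf(4), leaf(node(m, T, leaf(Y2))), X1) = node(Y2, U, leaf(U)).
Decompose node/3: leaf(4) = Y2,  leaf(node(m, T, leaf(Y2))) = U,  X1 = leaf(U).
Bind Y2 := leaf(4); substituting into the 2 remaining equations that mention Y2 gives: leaf(node(m, T, leaf(leaf(4)))) = U,  h(4, leaf(leaf(4)), leaf(leaf(4))) = T. Substituting into the earlier bindings gives P := leaf(leaf(4)), Y := node(m, T, leaf(leaf(4))).
Bind U := leaf(node(m, T, leaf(leaf(4)))); substituting into the one remaining equation that mentions U gives: X1 = leaf(leaf(node(m, T, leaf(leaf(4))))).
Bind X1 := leaf(leaf(node(m, T, leaf(leaf(4))))); no other remaining equation mentions X1.
Bind T := h(4, leaf(leaf(4)), leaf(leaf(4))). Substituting into the earlier bindings gives Y := node(m, h(4, leaf(leaf(4)), leaf(leaf(4))), leaf(leaf(4))), U := leaf(node(m, h(4, leaf(leaf(4)), leaf(leaf(4))), leaf(leaf(4)))), X1 := leaf(leaf(node(m, h(4, leaf(leaf(4)), leaf(leaf(4))), leaf(leaf(4))))).
MGU = { P ↦ leaf(leaf(4)), Y ↦ node(m, h(4, leaf(leaf(4)), leaf(leaf(4))), leaf(leaf(4))), Z ↦ leaf(4), Y2 ↦ leaf(4), U ↦ leaf(node(m, h(4, leaf(leaf(4)), leaf(leaf(4))), leaf(leaf(4)))), X1 ↦ leaf(leaf(node(m, h(4, leaf(leaf(4)), leaf(leaf(4))), leaf(leaf(4))))), T ↦ h(4, leaf(leaf(4)), leaf(leaf(4))) }, so Y ↦ node(m, h(4, leaf(leaf(4)), leaf(leaf(4))), leaf(leaf(4))).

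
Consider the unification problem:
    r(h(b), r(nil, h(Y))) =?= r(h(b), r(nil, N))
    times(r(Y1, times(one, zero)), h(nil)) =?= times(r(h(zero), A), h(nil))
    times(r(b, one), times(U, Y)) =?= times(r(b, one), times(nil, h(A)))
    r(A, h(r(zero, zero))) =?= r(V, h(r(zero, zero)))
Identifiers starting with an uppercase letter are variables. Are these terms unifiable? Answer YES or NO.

YES

Decompose r/2: h(b) =?= h(b),  r(nil, h(Y)) =?= r(nil, N).
Delete trivial equation h(b) =?= h(b).
Decompose r/2: nil =?= nil,  h(Y) =?= N.
Delete trivial equation nil =?= nil.
Bind N := h(Y); no other remaining equation mentions N.
Decompose times/2: r(Y1, times(one, zero)) =?= r(h(zero), A),  h(nil) =?= h(nil).
Decompose r/2: Y1 =?= h(zero),  times(one, zero) =?= A.
Bind Y1 := h(zero); no other remaining equation mentions Y1.
Bind A := times(one, zero); substituting into the 2 remaining equations that mention A gives: times(r(b, one), times(U, Y)) =?= times(r(b, one), times(nil, h(times(one, zero)))),  r(times(one, zero), h(r(zero, zero))) =?= r(V, h(r(zero, zero))).
Delete trivial equation h(nil) =?= h(nil).
Decompose times/2: r(b, one) =?= r(b, one),  times(U, Y) =?= times(nil, h(times(one, zero))).
Delete trivial equation r(b, one) =?= r(b, one).
Decompose times/2: U =?= nil,  Y =?= h(times(one, zero)).
Bind U := nil; no other remaining equation mentions U.
Bind Y := h(times(one, zero)); no other remaining equation mentions Y. Substituting into the earlier binding gives N := h(h(times(one, zero))).
Decompose r/2: times(one, zero) =?= V,  h(r(zero, zero)) =?= h(r(zero, zero)).
Bind V := times(one, zero); no other remaining equation mentions V.
Delete trivial equation h(r(zero, zero)) =?= h(r(zero, zero)).
No equations remain and no clash or occurs-check failure arose, so a unifier exists.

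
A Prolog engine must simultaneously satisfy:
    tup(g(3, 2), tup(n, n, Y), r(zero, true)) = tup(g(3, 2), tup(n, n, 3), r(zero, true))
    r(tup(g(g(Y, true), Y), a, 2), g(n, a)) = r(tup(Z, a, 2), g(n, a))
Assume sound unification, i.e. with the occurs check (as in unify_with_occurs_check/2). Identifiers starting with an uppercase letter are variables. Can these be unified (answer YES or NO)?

Decompose tup/3: g(3, 2) = g(3, 2),  tup(n, n, Y) = tup(n, n, 3),  r(zero, true) = r(zero, true).
Delete trivial equation g(3, 2) = g(3, 2).
Decompose tup/3: n = n,  n = n,  Y = 3.
Delete trivial equation n = n.
Delete trivial equation n = n.
Bind Y := 3; substituting into the one remaining equation that mentions Y gives: r(tup(g(g(3, true), 3), a, 2), g(n, a)) = r(tup(Z, a, 2), g(n, a)).
Delete trivial equation r(zero, true) = r(zero, true).
Decompose r/2: tup(g(g(3, true), 3), a, 2) = tup(Z, a, 2),  g(n, a) = g(n, a).
Decompose tup/3: g(g(3, true), 3) = Z,  a = a,  2 = 2.
Bind Z := g(g(3, true), 3); no other remaining equation mentions Z.
Delete trivial equation a = a.
Delete trivial equation 2 = 2.
Delete trivial equation g(n, a) = g(n, a).
No equations remain and no clash or occurs-check failure arose, so a unifier exists.

YES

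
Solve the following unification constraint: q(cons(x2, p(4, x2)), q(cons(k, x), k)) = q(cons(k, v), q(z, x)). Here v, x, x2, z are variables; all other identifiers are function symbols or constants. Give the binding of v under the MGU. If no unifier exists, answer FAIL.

p(4, k)

Decompose q/2: cons(x2, p(4, x2)) = cons(k, v),  q(cons(k, x), k) = q(z, x).
Decompose cons/2: x2 = k,  p(4, x2) = v.
Bind x2 := k; substituting into the one remaining equation that mentions x2 gives: p(4, k) = v.
Bind v := p(4, k); no other remaining equation mentions v.
Decompose q/2: cons(k, x) = z,  k = x.
Bind z := cons(k, x); no other remaining equation mentions z.
Bind x := k. Substituting into the earlier binding gives z := cons(k, k).
MGU = { x2 := k, v := p(4, k), z := cons(k, k), x := k }, so v := p(4, k).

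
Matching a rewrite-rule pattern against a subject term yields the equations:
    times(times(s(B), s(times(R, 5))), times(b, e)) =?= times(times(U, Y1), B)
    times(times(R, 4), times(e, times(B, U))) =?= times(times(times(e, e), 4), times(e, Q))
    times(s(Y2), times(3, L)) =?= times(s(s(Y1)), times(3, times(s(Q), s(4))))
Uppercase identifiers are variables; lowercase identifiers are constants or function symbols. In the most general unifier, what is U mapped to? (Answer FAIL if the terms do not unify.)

s(times(b, e))

Decompose times/2: times(s(B), s(times(R, 5))) =?= times(U, Y1),  times(b, e) =?= B.
Decompose times/2: s(B) =?= U,  s(times(R, 5)) =?= Y1.
Bind U := s(B); substituting into the one remaining equation that mentions U gives: times(times(R, 4), times(e, times(B, s(B)))) =?= times(times(times(e, e), 4), times(e, Q)).
Bind Y1 := s(times(R, 5)); substituting into the one remaining equation that mentions Y1 gives: times(s(Y2), times(3, L)) =?= times(s(s(s(times(R, 5)))), times(3, times(s(Q), s(4)))).
Bind B := times(b, e); substituting into the one remaining equation that mentions B gives: times(times(R, 4), times(e, times(times(b, e), s(times(b, e))))) =?= times(times(times(e, e), 4), times(e, Q)). Substituting into the earlier binding gives U := s(times(b, e)).
Decompose times/2: times(R, 4) =?= times(times(e, e), 4),  times(e, times(times(b, e), s(times(b, e)))) =?= times(e, Q).
Decompose times/2: R =?= times(e, e),  4 =?= 4.
Bind R := times(e, e); substituting into the one remaining equation that mentions R gives: times(s(Y2), times(3, L)) =?= times(s(s(s(times(times(e, e), 5)))), times(3, times(s(Q), s(4)))). Substituting into the earlier binding gives Y1 := s(times(times(e, e), 5)).
Delete trivial equation 4 =?= 4.
Decompose times/2: e =?= e,  times(times(b, e), s(times(b, e))) =?= Q.
Delete trivial equation e =?= e.
Bind Q := times(times(b, e), s(times(b, e))); substituting into the remaining equation gives: times(s(Y2), times(3, L)) =?= times(s(s(s(times(times(e, e), 5)))), times(3, times(s(times(times(b, e), s(times(b, e)))), s(4)))).
Decompose times/2: s(Y2) =?= s(s(s(times(times(e, e), 5)))),  times(3, L) =?= times(3, times(s(times(times(b, e), s(times(b, e)))), s(4))).
Decompose s/1: Y2 =?= s(s(times(times(e, e), 5))).
Bind Y2 := s(s(times(times(e, e), 5))); no other remaining equation mentions Y2.
Decompose times/2: 3 =?= 3,  L =?= times(s(times(times(b, e), s(times(b, e)))), s(4)).
Delete trivial equation 3 =?= 3.
Bind L := times(s(times(times(b, e), s(times(b, e)))), s(4)).
MGU = { U ↦ s(times(b, e)), Y1 ↦ s(times(times(e, e), 5)), B ↦ times(b, e), R ↦ times(e, e), Q ↦ times(times(b, e), s(times(b, e))), Y2 ↦ s(s(times(times(e, e), 5))), L ↦ times(s(times(times(b, e), s(times(b, e)))), s(4)) }, so U ↦ s(times(b, e)).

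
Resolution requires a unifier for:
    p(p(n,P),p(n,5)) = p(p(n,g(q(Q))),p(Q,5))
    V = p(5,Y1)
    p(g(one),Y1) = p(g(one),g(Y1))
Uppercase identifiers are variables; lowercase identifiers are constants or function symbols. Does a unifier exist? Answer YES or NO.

NO

Decompose p/2: p(n,P) = p(n,g(q(Q))),  p(n,5) = p(Q,5).
Decompose p/2: n = n,  P = g(q(Q)).
Delete trivial equation n = n.
Bind P := g(q(Q)); no other remaining equation mentions P.
Decompose p/2: n = Q,  5 = 5.
Bind Q := n; no other remaining equation mentions Q. Substituting into the earlier binding gives P := g(q(n)).
Delete trivial equation 5 = 5.
Bind V := p(5,Y1); no other remaining equation mentions V.
Decompose p/2: g(one) = g(one),  Y1 = g(Y1).
Delete trivial equation g(one) = g(one).
Occurs check fails: Y1 occurs in g(Y1); the equation Y1 = g(Y1) has no finite solution.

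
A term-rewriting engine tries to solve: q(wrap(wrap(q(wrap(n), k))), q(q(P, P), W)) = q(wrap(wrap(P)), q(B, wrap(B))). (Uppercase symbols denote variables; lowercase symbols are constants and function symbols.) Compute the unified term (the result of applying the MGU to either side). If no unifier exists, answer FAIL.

Decompose q/2: wrap(wrap(q(wrap(n), k))) = wrap(wrap(P)),  q(q(P, P), W) = q(B, wrap(B)).
Decompose wrap/1: wrap(q(wrap(n), k)) = wrap(P).
Decompose wrap/1: q(wrap(n), k) = P.
Bind P := q(wrap(n), k); substituting into the remaining equation gives: q(q(q(wrap(n), k), q(wrap(n), k)), W) = q(B, wrap(B)).
Decompose q/2: q(q(wrap(n), k), q(wrap(n), k)) = B,  W = wrap(B).
Bind B := q(q(wrap(n), k), q(wrap(n), k)); substituting into the remaining equation gives: W = wrap(q(q(wrap(n), k), q(wrap(n), k))).
Bind W := wrap(q(q(wrap(n), k), q(wrap(n), k))).
Applying the MGU to either side gives q(wrap(wrap(q(wrap(n), k))), q(q(q(wrap(n), k), q(wrap(n), k)), wrap(q(q(wrap(n), k), q(wrap(n), k))))).

q(wrap(wrap(q(wrap(n), k))), q(q(q(wrap(n), k), q(wrap(n), k)), wrap(q(q(wrap(n), k), q(wrap(n), k)))))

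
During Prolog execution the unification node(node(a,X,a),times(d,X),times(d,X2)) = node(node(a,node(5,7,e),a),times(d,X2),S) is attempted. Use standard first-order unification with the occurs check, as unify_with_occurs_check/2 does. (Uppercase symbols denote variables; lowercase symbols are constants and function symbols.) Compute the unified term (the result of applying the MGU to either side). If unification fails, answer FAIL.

node(node(a,node(5,7,e),a),times(d,node(5,7,e)),times(d,node(5,7,e)))

Decompose node/3: node(a,X,a) = node(a,node(5,7,e),a),  times(d,X) = times(d,X2),  times(d,X2) = S.
Decompose node/3: a = a,  X = node(5,7,e),  a = a.
Delete trivial equation a = a.
Bind X := node(5,7,e); substituting into the one remaining equation that mentions X gives: times(d,node(5,7,e)) = times(d,X2).
Delete trivial equation a = a.
Decompose times/2: d = d,  node(5,7,e) = X2.
Delete trivial equation d = d.
Bind X2 := node(5,7,e); substituting into the remaining equation gives: times(d,node(5,7,e)) = S.
Bind S := times(d,node(5,7,e)).
Applying the MGU to either side gives node(node(a,node(5,7,e),a),times(d,node(5,7,e)),times(d,node(5,7,e))).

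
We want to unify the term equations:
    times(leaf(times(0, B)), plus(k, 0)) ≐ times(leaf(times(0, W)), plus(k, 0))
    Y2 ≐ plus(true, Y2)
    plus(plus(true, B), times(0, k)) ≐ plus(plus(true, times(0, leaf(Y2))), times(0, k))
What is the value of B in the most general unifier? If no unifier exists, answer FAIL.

FAIL

Decompose times/2: leaf(times(0, B)) ≐ leaf(times(0, W)),  plus(k, 0) ≐ plus(k, 0).
Decompose leaf/1: times(0, B) ≐ times(0, W).
Decompose times/2: 0 ≐ 0,  B ≐ W.
Delete trivial equation 0 ≐ 0.
Bind B := W; substituting into the one remaining equation that mentions B gives: plus(plus(true, W), times(0, k)) ≐ plus(plus(true, times(0, leaf(Y2))), times(0, k)).
Delete trivial equation plus(k, 0) ≐ plus(k, 0).
Occurs check fails: Y2 occurs in plus(true, Y2); the equation Y2 ≐ plus(true, Y2) has no finite solution.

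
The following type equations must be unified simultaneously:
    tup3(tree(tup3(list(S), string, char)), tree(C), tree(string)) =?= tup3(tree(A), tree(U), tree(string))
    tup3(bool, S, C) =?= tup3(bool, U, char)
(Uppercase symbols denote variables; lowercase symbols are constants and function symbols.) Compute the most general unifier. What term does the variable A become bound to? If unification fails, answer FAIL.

Decompose tup3/3: tree(tup3(list(S), string, char)) =?= tree(A),  tree(C) =?= tree(U),  tree(string) =?= tree(string).
Decompose tree/1: tup3(list(S), string, char) =?= A.
Bind A := tup3(list(S), string, char); no other remaining equation mentions A.
Decompose tree/1: C =?= U.
Bind C := U; substituting into the one remaining equation that mentions C gives: tup3(bool, S, U) =?= tup3(bool, U, char).
Delete trivial equation tree(string) =?= tree(string).
Decompose tup3/3: bool =?= bool,  S =?= U,  U =?= char.
Delete trivial equation bool =?= bool.
Bind S := U; no other remaining equation mentions S. Substituting into the earlier binding gives A := tup3(list(U), string, char).
Bind U := char. Substituting into the earlier bindings gives A := tup3(list(char), string, char), C := char, S := char.
MGU = { A ↦ tup3(list(char), string, char), C ↦ char, S ↦ char, U ↦ char }, so A ↦ tup3(list(char), string, char).

tup3(list(char), string, char)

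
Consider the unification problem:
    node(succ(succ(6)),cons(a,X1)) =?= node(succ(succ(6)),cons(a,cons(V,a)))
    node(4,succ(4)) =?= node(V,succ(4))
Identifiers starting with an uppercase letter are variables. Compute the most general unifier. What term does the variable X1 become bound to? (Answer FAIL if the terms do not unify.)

Decompose node/2: succ(succ(6)) =?= succ(succ(6)),  cons(a,X1) =?= cons(a,cons(V,a)).
Delete trivial equation succ(succ(6)) =?= succ(succ(6)).
Decompose cons/2: a =?= a,  X1 =?= cons(V,a).
Delete trivial equation a =?= a.
Bind X1 := cons(V,a); no other remaining equation mentions X1.
Decompose node/2: 4 =?= V,  succ(4) =?= succ(4).
Bind V := 4; no other remaining equation mentions V. Substituting into the earlier binding gives X1 := cons(4,a).
Delete trivial equation succ(4) =?= succ(4).
MGU = { X1 ↦ cons(4,a), V ↦ 4 }, so X1 ↦ cons(4,a).

cons(4,a)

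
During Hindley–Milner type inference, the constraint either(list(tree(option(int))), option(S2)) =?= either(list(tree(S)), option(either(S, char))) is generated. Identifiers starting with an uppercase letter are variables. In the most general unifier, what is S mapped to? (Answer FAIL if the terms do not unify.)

option(int)

Decompose either/2: list(tree(option(int))) =?= list(tree(S)),  option(S2) =?= option(either(S, char)).
Decompose list/1: tree(option(int)) =?= tree(S).
Decompose tree/1: option(int) =?= S.
Bind S := option(int); substituting into the remaining equation gives: option(S2) =?= option(either(option(int), char)).
Decompose option/1: S2 =?= either(option(int), char).
Bind S2 := either(option(int), char).
MGU = { S := option(int), S2 := either(option(int), char) }, so S := option(int).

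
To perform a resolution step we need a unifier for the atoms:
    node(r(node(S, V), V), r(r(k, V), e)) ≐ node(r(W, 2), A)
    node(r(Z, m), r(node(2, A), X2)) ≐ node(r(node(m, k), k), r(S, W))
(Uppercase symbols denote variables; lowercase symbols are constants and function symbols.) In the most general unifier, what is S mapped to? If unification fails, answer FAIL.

Decompose node/2: r(node(S, V), V) ≐ r(W, 2),  r(r(k, V), e) ≐ A.
Decompose r/2: node(S, V) ≐ W,  V ≐ 2.
Bind W := node(S, V); substituting into the one remaining equation that mentions W gives: node(r(Z, m), r(node(2, A), X2)) ≐ node(r(node(m, k), k), r(S, node(S, V))).
Bind V := 2; substituting into the remaining equations gives: r(r(k, 2), e) ≐ A,  node(r(Z, m), r(node(2, A), X2)) ≐ node(r(node(m, k), k), r(S, node(S, 2))). Substituting into the earlier binding gives W := node(S, 2).
Bind A := r(r(k, 2), e); substituting into the remaining equation gives: node(r(Z, m), r(node(2, r(r(k, 2), e)), X2)) ≐ node(r(node(m, k), k), r(S, node(S, 2))).
Decompose node/2: r(Z, m) ≐ r(node(m, k), k),  r(node(2, r(r(k, 2), e)), X2) ≐ r(S, node(S, 2)).
Decompose r/2: Z ≐ node(m, k),  m ≐ k.
Bind Z := node(m, k); no other remaining equation mentions Z.
Clash: constants m and k differ; no unifier exists.

FAIL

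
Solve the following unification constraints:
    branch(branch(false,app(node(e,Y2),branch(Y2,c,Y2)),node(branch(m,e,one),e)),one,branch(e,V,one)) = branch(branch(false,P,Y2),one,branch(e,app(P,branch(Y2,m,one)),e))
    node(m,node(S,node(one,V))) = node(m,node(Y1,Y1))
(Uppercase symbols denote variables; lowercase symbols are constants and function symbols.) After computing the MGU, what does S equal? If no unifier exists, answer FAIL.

Decompose branch/3: branch(false,app(node(e,Y2),branch(Y2,c,Y2)),node(branch(m,e,one),e)) = branch(false,P,Y2),  one = one,  branch(e,V,one) = branch(e,app(P,branch(Y2,m,one)),e).
Decompose branch/3: false = false,  app(node(e,Y2),branch(Y2,c,Y2)) = P,  node(branch(m,e,one),e) = Y2.
Delete trivial equation false = false.
Bind P := app(node(e,Y2),branch(Y2,c,Y2)); substituting into the one remaining equation that mentions P gives: branch(e,V,one) = branch(e,app(app(node(e,Y2),branch(Y2,c,Y2)),branch(Y2,m,one)),e).
Bind Y2 := node(branch(m,e,one),e); substituting into the one remaining equation that mentions Y2 gives: branch(e,V,one) = branch(e,app(app(node(e,node(branch(m,e,one),e)),branch(node(branch(m,e,one),e),c,node(branch(m,e,one),e))),branch(node(branch(m,e,one),e),m,one)),e). Substituting into the earlier binding gives P := app(node(e,node(branch(m,e,one),e)),branch(node(branch(m,e,one),e),c,node(branch(m,e,one),e))).
Delete trivial equation one = one.
Decompose branch/3: e = e,  V = app(app(node(e,node(branch(m,e,one),e)),branch(node(branch(m,e,one),e),c,node(branch(m,e,one),e))),branch(node(branch(m,e,one),e),m,one)),  one = e.
Delete trivial equation e = e.
Bind V := app(app(node(e,node(branch(m,e,one),e)),branch(node(branch(m,e,one),e),c,node(branch(m,e,one),e))),branch(node(branch(m,e,one),e),m,one)); substituting into the one remaining equation that mentions V gives: node(m,node(S,node(one,app(app(node(e,node(branch(m,e,one),e)),branch(node(branch(m,e,one),e),c,node(branch(m,e,one),e))),branch(node(branch(m,e,one),e),m,one))))) = node(m,node(Y1,Y1)).
Clash: constants one and e differ; no unifier exists.

FAIL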